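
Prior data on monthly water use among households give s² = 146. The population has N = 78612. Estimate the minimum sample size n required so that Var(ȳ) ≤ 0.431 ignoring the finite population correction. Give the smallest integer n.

Without fpc, n₀ = s²/D = 146/0.431 = 338.7471.
Rounding up, n = 339.

339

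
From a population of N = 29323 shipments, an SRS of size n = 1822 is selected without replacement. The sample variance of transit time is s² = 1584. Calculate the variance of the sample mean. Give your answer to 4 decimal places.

Under SRS without replacement, Var(ȳ) = (1 − f)·s²/n with f = n/N = 1822/29323 = 0.06213553.
Var(ȳ) = (1 − 0.06213553)·1584/1822 = 0.93786447·0.86937431 = 0.81535528.

0.8154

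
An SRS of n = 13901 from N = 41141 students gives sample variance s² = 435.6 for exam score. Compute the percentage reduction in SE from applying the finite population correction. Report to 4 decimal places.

f = n/N = 13901/41141 = 0.33788678.
SE_no-fpc = √(s²/n) = 0.17701942; SE_fpc = √((1−f)s²/n) = 0.1440413.
Ratio = √(1−f) = 0.81370340. Reduction = 100·(1 − 0.81370340) = 18.6297%.

18.6297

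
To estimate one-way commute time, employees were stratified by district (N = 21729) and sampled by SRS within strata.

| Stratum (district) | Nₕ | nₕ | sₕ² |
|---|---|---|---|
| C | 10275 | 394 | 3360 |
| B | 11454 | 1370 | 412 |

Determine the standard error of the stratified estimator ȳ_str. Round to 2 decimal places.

Var(ȳ_str) = Σₕ Wₕ²(1 − fₕ)sₕ²/nₕ with Wₕ = Nₕ/N, N = 21729.
C: Wₕ = 0.47287036; term = 0.47287036²·(1 − 0.03834550)·3360/394 = 1.8337761.
B: Wₕ = 0.52712964; term = 0.52712964²·(1 − 0.11960887)·412/1370 = 0.073567701.
Sum = 1.9073438.
SE = √(1.9073438) = 1.38.

1.38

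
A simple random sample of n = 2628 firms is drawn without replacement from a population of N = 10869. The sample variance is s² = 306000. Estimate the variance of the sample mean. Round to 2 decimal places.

Under SRS without replacement, Var(ȳ) = (1 − f)·s²/n with f = n/N = 2628/10869 = 0.24178857.
Var(ȳ) = (1 − 0.24178857)·306000/2628 = 0.75821143·116.43836 = 88.284892.

88.28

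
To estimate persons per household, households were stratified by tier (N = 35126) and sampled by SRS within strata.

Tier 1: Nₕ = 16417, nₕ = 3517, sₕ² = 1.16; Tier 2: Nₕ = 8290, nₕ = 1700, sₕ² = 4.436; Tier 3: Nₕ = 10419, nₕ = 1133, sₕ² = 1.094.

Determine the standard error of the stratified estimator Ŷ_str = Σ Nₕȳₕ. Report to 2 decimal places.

Var(Ŷ_str) = Σₕ Nₕ²(1 − fₕ)sₕ²/nₕ.
Tier 1: 16417²·(1 − 3517/16417)·1.16/3517 = 69850.437.
Tier 2: 8290²·(1 − 1700/8290)·4.436/1700 = 142555.04.
Tier 3: 10419²·(1 − 1133/10419)·1.094/1133 = 93420.488.
Sum = 305825.97.
SE = √(305825.97) = 553.02.

553.02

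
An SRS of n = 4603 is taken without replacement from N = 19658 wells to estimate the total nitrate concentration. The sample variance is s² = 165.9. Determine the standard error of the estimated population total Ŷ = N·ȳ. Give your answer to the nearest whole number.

3266

Var(Ŷ) = N²·Var(ȳ) = N²·(1 − n/N)·s²/n.
f = 4603/19658 = 0.23415403; Var(ȳ) = 0.76584597·165.9/4603 = 0.0276024.
Var(Ŷ) = 19658² · 0.0276024 = 1.0666588 × 10^7.
SE(Ŷ) = √(1.0666588 × 10^7) = 3266.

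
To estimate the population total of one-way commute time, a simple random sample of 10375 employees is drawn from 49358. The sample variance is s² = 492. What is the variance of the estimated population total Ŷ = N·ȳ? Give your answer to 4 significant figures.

Var(Ŷ) = N²·Var(ȳ) = N²·(1 − n/N)·s²/n.
f = 10375/49358 = 0.21019895; Var(ȳ) = 0.78980105·492/10375 = 0.037453698.
Var(Ŷ) = 49358² · 0.037453698 = 9.1245155 × 10^7.

9.125 × 10^7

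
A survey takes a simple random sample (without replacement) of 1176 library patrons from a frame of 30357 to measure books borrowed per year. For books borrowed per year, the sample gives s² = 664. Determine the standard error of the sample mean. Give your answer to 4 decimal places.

0.7367

Under SRS without replacement, Var(ȳ) = (1 − f)·s²/n with f = n/N = 1176/30357 = 0.03873901.
Var(ȳ) = (1 − 0.03873901)·664/1176 = 0.96126099·0.56462585 = 0.54275281.
SE(ȳ) = √(0.54275281) = 0.7367.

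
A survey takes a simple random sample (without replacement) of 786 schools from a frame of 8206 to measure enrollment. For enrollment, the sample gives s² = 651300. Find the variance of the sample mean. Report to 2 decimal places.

749.26

Under SRS without replacement, Var(ȳ) = (1 − f)·s²/n with f = n/N = 786/8206 = 0.09578357.
Var(ȳ) = (1 − 0.09578357)·651300/786 = 0.90421643·828.62595 = 749.2572.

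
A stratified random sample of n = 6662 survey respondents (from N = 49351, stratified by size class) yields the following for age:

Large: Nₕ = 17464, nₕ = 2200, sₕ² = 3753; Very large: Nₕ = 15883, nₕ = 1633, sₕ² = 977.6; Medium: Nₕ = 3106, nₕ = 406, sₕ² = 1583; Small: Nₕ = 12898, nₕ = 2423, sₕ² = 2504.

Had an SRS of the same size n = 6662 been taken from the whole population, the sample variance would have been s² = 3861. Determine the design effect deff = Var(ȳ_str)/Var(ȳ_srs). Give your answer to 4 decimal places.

0.6246

Var(ȳ_str) = Σ Wₕ²(1−fₕ)sₕ²/nₕ with Wₕ = Nₕ/49351:
  Large: (17464/49351)²·(1−2200/17464)·3753/2200 = 0.18671364
  Very large: (15883/49351)²·(1−1633/15883)·977.6/1633 = 0.055632746
  Medium: (3106/49351)²·(1−406/3106)·1583/406 = 0.013425429
  Small: (12898/49351)²·(1−2423/12898)·2504/2423 = 0.057327816
  → Var(ȳ_str) = 0.31309963.
Var(ȳ_srs) = (1 − 6662/49351)·3861/6662 = 0.50132019.
deff = 0.31309963 / 0.50132019 = 0.6246.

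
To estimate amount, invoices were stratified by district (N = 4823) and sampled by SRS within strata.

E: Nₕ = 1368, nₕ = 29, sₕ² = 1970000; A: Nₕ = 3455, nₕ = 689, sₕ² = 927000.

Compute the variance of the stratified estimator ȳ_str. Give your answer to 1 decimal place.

5902.1

Var(ȳ_str) = Σₕ Wₕ²(1 − fₕ)sₕ²/nₕ with Wₕ = Nₕ/N, N = 4823.
E: Wₕ = 0.28364089; term = 0.28364089²·(1 − 0.02119883)·1970000/29 = 5349.3422.
A: Wₕ = 0.71635911; term = 0.71635911²·(1 − 0.19942113)·927000/689 = 552.74677.
Sum = 5902.089.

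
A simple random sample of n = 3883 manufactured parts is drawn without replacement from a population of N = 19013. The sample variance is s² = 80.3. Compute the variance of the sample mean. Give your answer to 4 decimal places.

0.0165

Under SRS without replacement, Var(ȳ) = (1 − f)·s²/n with f = n/N = 3883/19013 = 0.20422869.
Var(ȳ) = (1 − 0.20422869)·80.3/3883 = 0.79577131·0.020679887 = 0.016456461.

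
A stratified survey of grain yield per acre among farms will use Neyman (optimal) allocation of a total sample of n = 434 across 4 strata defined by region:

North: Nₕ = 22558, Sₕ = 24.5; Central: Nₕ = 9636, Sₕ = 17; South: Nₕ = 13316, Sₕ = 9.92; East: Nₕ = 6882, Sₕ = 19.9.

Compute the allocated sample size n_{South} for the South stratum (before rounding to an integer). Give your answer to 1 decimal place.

58.2

Neyman allocation: nₕ = n·NₕSₕ / Σⱼ NⱼSⱼ.
Σ NⱼSⱼ = 22558·24.5 + 9636·17 + 13316·9.92 + 6882·19.9 = 985529.52.
n_{South} = 434·13316·9.92 / 985529.52 = 58.2.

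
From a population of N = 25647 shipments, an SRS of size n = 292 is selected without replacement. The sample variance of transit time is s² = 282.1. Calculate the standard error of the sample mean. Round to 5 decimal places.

0.97729

Under SRS without replacement, Var(ȳ) = (1 − f)·s²/n with f = n/N = 292/25647 = 0.01138535.
Var(ȳ) = (1 − 0.01138535)·282.1/292 = 0.98861465·0.96609589 = 0.95509655.
SE(ȳ) = √(0.95509655) = 0.97729.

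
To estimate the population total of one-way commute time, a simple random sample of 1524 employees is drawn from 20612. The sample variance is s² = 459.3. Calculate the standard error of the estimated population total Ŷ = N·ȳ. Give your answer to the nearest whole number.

10889

Var(Ŷ) = N²·Var(ȳ) = N²·(1 − n/N)·s²/n.
f = 1524/20612 = 0.07393751; Var(ȳ) = 0.92606249·459.3/1524 = 0.27909482.
Var(Ŷ) = 20612² · 0.27909482 = 1.185747 × 10^8.
SE(Ŷ) = √(1.185747 × 10^8) = 10889.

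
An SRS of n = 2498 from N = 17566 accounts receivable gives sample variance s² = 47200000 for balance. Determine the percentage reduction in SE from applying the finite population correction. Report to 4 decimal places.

f = n/N = 2498/17566 = 0.14220654.
SE_no-fpc = √(s²/n) = 137.45951; SE_fpc = √((1−f)s²/n) = 127.31106.
Ratio = √(1−f) = 0.92617140. Reduction = 100·(1 − 0.92617140) = 7.3829%.

7.3829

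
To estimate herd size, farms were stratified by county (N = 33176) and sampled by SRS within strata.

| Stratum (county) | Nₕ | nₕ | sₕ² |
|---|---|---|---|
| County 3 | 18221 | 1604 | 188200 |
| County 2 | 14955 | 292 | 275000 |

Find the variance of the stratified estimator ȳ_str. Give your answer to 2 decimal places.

Var(ȳ_str) = Σₕ Wₕ²(1 − fₕ)sₕ²/nₕ with Wₕ = Nₕ/N, N = 33176.
County 3: Wₕ = 0.54922233; term = 0.54922233²·(1 − 0.08803029)·188200/1604 = 32.276916.
County 2: Wₕ = 0.45077767; term = 0.45077767²·(1 − 0.01952524)·275000/292 = 187.63379.
Sum = 219.91071.

219.91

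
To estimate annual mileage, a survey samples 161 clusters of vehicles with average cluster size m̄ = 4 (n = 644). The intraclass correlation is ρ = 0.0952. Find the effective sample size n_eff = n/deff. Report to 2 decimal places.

500.93

deff = 1 + (4 − 1)·0.0952 = 1 + 0.2856 = 1.2856.
n_eff = 644 / 1.2856 = 500.93.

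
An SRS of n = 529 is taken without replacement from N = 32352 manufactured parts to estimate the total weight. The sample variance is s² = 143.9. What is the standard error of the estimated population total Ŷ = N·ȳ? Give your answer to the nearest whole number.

Var(Ŷ) = N²·Var(ȳ) = N²·(1 − n/N)·s²/n.
f = 529/32352 = 0.01635138; Var(ȳ) = 0.98364862·143.9/529 = 0.26757474.
Var(Ŷ) = 32352² · 0.26757474 = 2.8005761 × 10^8.
SE(Ŷ) = √(2.8005761 × 10^8) = 16735.

16735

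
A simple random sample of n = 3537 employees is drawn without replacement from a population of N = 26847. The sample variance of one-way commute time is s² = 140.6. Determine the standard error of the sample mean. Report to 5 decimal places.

Under SRS without replacement, Var(ȳ) = (1 − f)·s²/n with f = n/N = 3537/26847 = 0.13174656.
Var(ȳ) = (1 − 0.13174656)·140.6/3537 = 0.86825344·0.039751202 = 0.034514117.
SE(ȳ) = √(0.034514117) = 0.18578.

0.18578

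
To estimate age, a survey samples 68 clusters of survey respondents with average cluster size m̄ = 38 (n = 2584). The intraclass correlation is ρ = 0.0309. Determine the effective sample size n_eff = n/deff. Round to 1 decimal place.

1205.6

deff = 1 + (38 − 1)·0.0309 = 1 + 1.1433 = 2.1433.
n_eff = 2584 / 2.1433 = 1205.6.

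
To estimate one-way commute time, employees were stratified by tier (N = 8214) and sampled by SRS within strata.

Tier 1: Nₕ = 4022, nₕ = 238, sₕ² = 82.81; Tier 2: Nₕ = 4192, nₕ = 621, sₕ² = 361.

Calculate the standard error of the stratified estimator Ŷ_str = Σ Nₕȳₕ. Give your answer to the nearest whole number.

3741

Var(Ŷ_str) = Σₕ Nₕ²(1 − fₕ)sₕ²/nₕ.
Tier 1: 4022²·(1 − 238/4022)·82.81/238 = 5.2954031 × 10^6.
Tier 2: 4192²·(1 − 621/4192)·361/621 = 8.7021532 × 10^6.
Sum = 1.3997556 × 10^7.
SE = √(1.3997556 × 10^7) = 3741.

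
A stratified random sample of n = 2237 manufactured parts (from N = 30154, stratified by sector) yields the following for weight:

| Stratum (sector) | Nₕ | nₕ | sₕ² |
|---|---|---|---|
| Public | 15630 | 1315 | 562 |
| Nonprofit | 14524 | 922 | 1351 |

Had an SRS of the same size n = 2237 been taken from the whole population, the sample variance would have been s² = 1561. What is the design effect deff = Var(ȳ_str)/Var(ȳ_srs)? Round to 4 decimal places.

Var(ȳ_str) = Σ Wₕ²(1−fₕ)sₕ²/nₕ with Wₕ = Nₕ/30154:
  Public: (15630/30154)²·(1−1315/15630)·562/1315 = 0.10516495
  Nonprofit: (14524/30154)²·(1−922/14524)·1351/922 = 0.31836373
  → Var(ȳ_str) = 0.42352868.
Var(ȳ_srs) = (1 − 2237/30154)·1561/2237 = 0.64604197.
deff = 0.42352868 / 0.64604197 = 0.6556.

0.6556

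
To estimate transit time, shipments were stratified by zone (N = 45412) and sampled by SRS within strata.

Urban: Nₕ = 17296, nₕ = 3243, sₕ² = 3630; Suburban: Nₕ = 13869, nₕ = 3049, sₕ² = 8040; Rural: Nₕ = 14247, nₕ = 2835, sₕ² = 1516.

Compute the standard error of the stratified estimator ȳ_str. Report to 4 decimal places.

0.6050

Var(ȳ_str) = Σₕ Wₕ²(1 − fₕ)sₕ²/nₕ with Wₕ = Nₕ/N, N = 45412.
Urban: Wₕ = 0.38086849; term = 0.38086849²·(1 − 0.18750000)·3630/3243 = 0.13192683.
Suburban: Wₕ = 0.30540386; term = 0.30540386²·(1 − 0.21984281)·8040/3049 = 0.19188003.
Rural: Wₕ = 0.31372765; term = 0.31372765²·(1 − 0.19898926)·1516/2835 = 0.042158977.
Sum = 0.36596584.
SE = √(0.36596584) = 0.6050.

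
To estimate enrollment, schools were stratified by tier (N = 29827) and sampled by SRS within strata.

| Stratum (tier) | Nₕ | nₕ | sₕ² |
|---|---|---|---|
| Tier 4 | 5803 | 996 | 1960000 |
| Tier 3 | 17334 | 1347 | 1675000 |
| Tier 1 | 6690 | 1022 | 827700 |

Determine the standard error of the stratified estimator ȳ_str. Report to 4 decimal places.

Var(ȳ_str) = Σₕ Wₕ²(1 − fₕ)sₕ²/nₕ with Wₕ = Nₕ/N, N = 29827.
Tier 4: Wₕ = 0.19455527; term = 0.19455527²·(1 − 0.17163536)·1960000/996 = 61.702715.
Tier 3: Wₕ = 0.58115131; term = 0.58115131²·(1 − 0.07770855)·1675000/1347 = 387.34133.
Tier 1: Wₕ = 0.22429343; term = 0.22429343²·(1 − 0.15276532)·827700/1022 = 34.519053.
Sum = 483.5631.
SE = √(483.5631) = 21.9901.

21.9901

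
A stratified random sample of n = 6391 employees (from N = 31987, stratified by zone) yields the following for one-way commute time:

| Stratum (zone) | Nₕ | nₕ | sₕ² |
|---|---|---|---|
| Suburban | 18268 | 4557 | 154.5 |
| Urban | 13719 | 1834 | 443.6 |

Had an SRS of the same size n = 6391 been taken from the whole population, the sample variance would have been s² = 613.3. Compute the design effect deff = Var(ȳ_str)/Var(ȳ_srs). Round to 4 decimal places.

0.6100

Var(ȳ_str) = Σ Wₕ²(1−fₕ)sₕ²/nₕ with Wₕ = Nₕ/31987:
  Suburban: (18268/31987)²·(1−4557/18268)·154.5/4557 = 0.0082997033
  Urban: (13719/31987)²·(1−1834/13719)·443.6/1834 = 0.038544892
  → Var(ȳ_str) = 0.046844595.
Var(ȳ_srs) = (1 − 6391/31987)·613.3/6391 = 0.076789659.
deff = 0.046844595 / 0.076789659 = 0.6100.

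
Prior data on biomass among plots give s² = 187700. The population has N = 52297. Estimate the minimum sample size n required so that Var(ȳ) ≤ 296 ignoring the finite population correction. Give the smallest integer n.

635

Without fpc, n₀ = s²/D = 187700/296 = 634.1216.
Rounding up, n = 635.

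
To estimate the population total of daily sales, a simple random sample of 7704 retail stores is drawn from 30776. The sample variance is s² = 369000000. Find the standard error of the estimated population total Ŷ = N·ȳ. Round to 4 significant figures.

5.832 × 10^6

Var(Ŷ) = N²·Var(ȳ) = N²·(1 − n/N)·s²/n.
f = 7704/30776 = 0.25032493; Var(ȳ) = 0.74967507·369000000/7704 = 35907.334.
Var(Ŷ) = 30776² · 35907.334 = 3.4010069 × 10^13.
SE(Ŷ) = √(3.4010069 × 10^13) = 5.832 × 10^6.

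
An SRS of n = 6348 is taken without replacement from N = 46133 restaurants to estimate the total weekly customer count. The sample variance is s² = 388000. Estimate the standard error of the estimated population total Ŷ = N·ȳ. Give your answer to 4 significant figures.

Var(Ŷ) = N²·Var(ȳ) = N²·(1 − n/N)·s²/n.
f = 6348/46133 = 0.13760215; Var(ȳ) = 0.86239785·388000/6348 = 52.711148.
Var(Ŷ) = 46133² · 52.711148 = 1.121827 × 10^11.
SE(Ŷ) = √(1.121827 × 10^11) = 334900.

334900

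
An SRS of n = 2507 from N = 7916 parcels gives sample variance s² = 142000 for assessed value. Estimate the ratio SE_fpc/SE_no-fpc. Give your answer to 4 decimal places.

f = n/N = 2507/7916 = 0.31670035.
SE_no-fpc = √(s²/n) = 7.5260484; SE_fpc = √((1−f)s²/n) = 6.2211777.
Ratio = √(1−f) = 0.82661941.

0.8266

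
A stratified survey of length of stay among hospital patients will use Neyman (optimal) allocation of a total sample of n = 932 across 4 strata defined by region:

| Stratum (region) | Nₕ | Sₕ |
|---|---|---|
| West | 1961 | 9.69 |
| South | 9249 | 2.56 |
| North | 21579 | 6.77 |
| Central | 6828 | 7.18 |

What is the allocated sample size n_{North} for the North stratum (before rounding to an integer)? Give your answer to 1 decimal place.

572.6

Neyman allocation: nₕ = n·NₕSₕ / Σⱼ NⱼSⱼ.
Σ NⱼSⱼ = 1961·9.69 + 9249·2.56 + 21579·6.77 + 6828·7.18 = 237794.4.
n_{North} = 932·21579·6.77 / 237794.4 = 572.6.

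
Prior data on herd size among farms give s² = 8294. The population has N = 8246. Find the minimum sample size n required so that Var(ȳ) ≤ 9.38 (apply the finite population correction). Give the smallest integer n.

Without fpc, n₀ = s²/D = 8294/9.38 = 884.2217.
With fpc, (1 − n/N)·s²/n ≤ D requires n ≥ n₀/(1 + n₀/N) = 884.2217/(1 + 884.2217/8246) = 798.5887.
Rounding up, n = 799.

799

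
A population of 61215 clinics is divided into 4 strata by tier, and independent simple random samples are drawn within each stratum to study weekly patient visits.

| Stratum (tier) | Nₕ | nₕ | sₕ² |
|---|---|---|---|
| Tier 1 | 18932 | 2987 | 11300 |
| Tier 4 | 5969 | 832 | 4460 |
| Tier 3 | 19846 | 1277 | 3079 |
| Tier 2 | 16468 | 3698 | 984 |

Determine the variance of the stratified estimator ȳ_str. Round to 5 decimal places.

0.60067

Var(ȳ_str) = Σₕ Wₕ²(1 − fₕ)sₕ²/nₕ with Wₕ = Nₕ/N, N = 61215.
Tier 1: Wₕ = 0.30927060; term = 0.30927060²·(1 − 0.15777520)·11300/2987 = 0.30475338.
Tier 4: Wₕ = 0.09750878; term = 0.09750878²·(1 − 0.13938683)·4460/832 = 0.043863872.
Tier 3: Wₕ = 0.32420158; term = 0.32420158²·(1 − 0.06434546)·3079/1277 = 0.23711803.
Tier 2: Wₕ = 0.26901903; term = 0.26901903²·(1 − 0.22455672)·984/3698 = 0.014932903.
Sum = 0.60066819.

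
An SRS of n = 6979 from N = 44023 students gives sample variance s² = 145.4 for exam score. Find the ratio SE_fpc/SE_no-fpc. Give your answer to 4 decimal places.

0.9173

f = n/N = 6979/44023 = 0.15853077.
SE_no-fpc = √(s²/n) = 0.14433964; SE_fpc = √((1−f)s²/n) = 0.1324051.
Ratio = √(1−f) = 0.91731632.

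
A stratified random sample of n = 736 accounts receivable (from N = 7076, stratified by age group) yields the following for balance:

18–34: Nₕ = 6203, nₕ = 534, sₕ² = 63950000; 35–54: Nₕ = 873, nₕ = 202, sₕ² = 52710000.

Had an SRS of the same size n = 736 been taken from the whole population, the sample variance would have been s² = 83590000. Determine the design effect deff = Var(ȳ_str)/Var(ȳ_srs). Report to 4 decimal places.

Var(ȳ_str) = Σ Wₕ²(1−fₕ)sₕ²/nₕ with Wₕ = Nₕ/7076:
  18–34: (6203/7076)²·(1−534/6203)·63950000/534 = 84106.949
  35–54: (873/7076)²·(1−202/873)·52710000/202 = 3052.831
  → Var(ȳ_str) = 87159.78.
Var(ȳ_srs) = (1 − 736/7076)·83590000/736 = 101760.2.
deff = 87159.78 / 101760.2 = 0.8565.

0.8565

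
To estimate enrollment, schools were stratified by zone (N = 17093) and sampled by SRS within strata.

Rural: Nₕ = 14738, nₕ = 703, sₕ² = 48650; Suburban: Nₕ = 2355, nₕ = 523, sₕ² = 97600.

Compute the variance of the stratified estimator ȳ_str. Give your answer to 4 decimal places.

51.7496

Var(ȳ_str) = Σₕ Wₕ²(1 − fₕ)sₕ²/nₕ with Wₕ = Nₕ/N, N = 17093.
Rural: Wₕ = 0.86222430; term = 0.86222430²·(1 − 0.04769982)·48650/703 = 48.993888.
Suburban: Wₕ = 0.13777570; term = 0.13777570²·(1 − 0.22208068)·97600/523 = 2.7556745.
Sum = 51.749563.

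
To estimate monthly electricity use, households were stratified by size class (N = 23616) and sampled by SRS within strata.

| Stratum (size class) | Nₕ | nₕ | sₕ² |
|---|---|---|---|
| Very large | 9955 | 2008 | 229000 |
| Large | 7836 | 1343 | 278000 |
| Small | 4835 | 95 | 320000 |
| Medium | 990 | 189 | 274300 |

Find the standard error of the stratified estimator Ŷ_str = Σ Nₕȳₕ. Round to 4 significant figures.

Var(Ŷ_str) = Σₕ Nₕ²(1 − fₕ)sₕ²/nₕ.
Very large: 9955²·(1 − 2008/9955)·229000/2008 = 9.022279 × 10^9.
Large: 7836²·(1 − 1343/7836)·278000/1343 = 1.0531946 × 10^10.
Small: 4835²·(1 − 95/4835)·320000/95 = 7.7197137 × 10^10.
Medium: 990²·(1 − 189/990)·274300/189 = 1.1508844 × 10^9.
Sum = 9.7902246 × 10^10.
SE = √(9.7902246 × 10^10) = 312900.

312900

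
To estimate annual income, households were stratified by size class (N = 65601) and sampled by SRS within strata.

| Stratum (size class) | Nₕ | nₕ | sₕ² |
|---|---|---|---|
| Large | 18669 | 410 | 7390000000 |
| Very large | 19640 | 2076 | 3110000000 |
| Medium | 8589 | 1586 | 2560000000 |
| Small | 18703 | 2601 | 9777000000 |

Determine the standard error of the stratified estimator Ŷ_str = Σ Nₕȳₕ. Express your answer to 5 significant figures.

8.8826 × 10^7

Var(Ŷ_str) = Σₕ Nₕ²(1 − fₕ)sₕ²/nₕ.
Large: 18669²·(1 − 410/18669)·7390000000/410 = 6.144105 × 10^15.
Very large: 19640²·(1 − 2076/19640)·3110000000/2076 = 5.1677078 × 10^14.
Medium: 8589²·(1 − 1586/8589)·2560000000/1586 = 9.7087543 × 10^13.
Small: 18703²·(1 − 2601/18703)·9777000000/2601 = 1.1320259 × 10^15.
Sum = 7.8899892 × 10^15.
SE = √(7.8899892 × 10^15) = 8.8826 × 10^7.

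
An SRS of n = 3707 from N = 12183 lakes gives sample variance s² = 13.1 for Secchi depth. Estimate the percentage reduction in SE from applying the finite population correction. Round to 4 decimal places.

f = n/N = 3707/12183 = 0.30427645.
SE_no-fpc = √(s²/n) = 0.059446235; SE_fpc = √((1−f)s²/n) = 0.049584131.
Ratio = √(1−f) = 0.83410044. Reduction = 100·(1 − 0.83410044) = 16.5900%.

16.5900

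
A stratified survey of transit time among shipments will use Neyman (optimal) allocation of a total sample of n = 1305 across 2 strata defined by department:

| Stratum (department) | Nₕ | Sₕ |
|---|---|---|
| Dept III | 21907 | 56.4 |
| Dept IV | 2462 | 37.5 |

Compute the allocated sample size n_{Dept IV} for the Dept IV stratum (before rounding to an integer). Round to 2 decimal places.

90.73

Neyman allocation: nₕ = n·NₕSₕ / Σⱼ NⱼSⱼ.
Σ NⱼSⱼ = 21907·56.4 + 2462·37.5 = 1.3278798 × 10^6.
n_{Dept IV} = 1305·2462·37.5 / (1.3278798 × 10^6) = 90.73.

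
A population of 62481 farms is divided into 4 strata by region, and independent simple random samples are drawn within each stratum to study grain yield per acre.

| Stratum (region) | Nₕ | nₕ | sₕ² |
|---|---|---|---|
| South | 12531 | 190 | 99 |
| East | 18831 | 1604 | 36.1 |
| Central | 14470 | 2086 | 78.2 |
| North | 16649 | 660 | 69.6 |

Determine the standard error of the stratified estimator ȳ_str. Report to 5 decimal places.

Var(ȳ_str) = Σₕ Wₕ²(1 − fₕ)sₕ²/nₕ with Wₕ = Nₕ/N, N = 62481.
South: Wₕ = 0.20055697; term = 0.20055697²·(1 − 0.01516240)·99/190 = 0.020640572.
East: Wₕ = 0.30138762; term = 0.30138762²·(1 − 0.08517869)·36.1/1604 = 0.0018702081.
Central: Wₕ = 0.23159040; term = 0.23159040²·(1 − 0.14416033)·78.2/2086 = 0.0017207825.
North: Wₕ = 0.26646501; term = 0.26646501²·(1 − 0.03964202)·69.6/660 = 0.0071908266.
Sum = 0.031422389.
SE = √(0.031422389) = 0.17726.

0.17726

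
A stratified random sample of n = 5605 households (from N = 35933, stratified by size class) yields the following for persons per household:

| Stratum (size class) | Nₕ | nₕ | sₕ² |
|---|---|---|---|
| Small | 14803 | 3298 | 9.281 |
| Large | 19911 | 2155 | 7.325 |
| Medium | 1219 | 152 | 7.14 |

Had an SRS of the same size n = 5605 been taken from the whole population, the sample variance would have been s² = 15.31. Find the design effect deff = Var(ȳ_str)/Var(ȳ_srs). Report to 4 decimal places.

Var(ȳ_str) = Σ Wₕ²(1−fₕ)sₕ²/nₕ with Wₕ = Nₕ/35933:
  Small: (14803/35933)²·(1−3298/14803)·9.281/3298 = 3.7118766 × 10^-4
  Large: (19911/35933)²·(1−2155/19911)·7.325/2155 = 9.3070406 × 10^-4
  Medium: (1219/35933)²·(1−152/1219)·7.14/152 = 4.7319026 × 10^-5
  → Var(ȳ_str) = 0.0013492107.
Var(ȳ_srs) = (1 − 5605/35933)·15.31/5605 = 0.002305419.
deff = 0.0013492107 / 0.002305419 = 0.5852.

0.5852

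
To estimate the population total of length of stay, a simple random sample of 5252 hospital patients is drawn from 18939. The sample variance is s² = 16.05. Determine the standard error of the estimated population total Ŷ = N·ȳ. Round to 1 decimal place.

890.0

Var(Ŷ) = N²·Var(ȳ) = N²·(1 − n/N)·s²/n.
f = 5252/18939 = 0.27731137; Var(ȳ) = 0.72268863·16.05/5252 = 0.002208521.
Var(Ŷ) = 18939² · 0.002208521 = 792164.95.
SE(Ŷ) = √(792164.95) = 890.0.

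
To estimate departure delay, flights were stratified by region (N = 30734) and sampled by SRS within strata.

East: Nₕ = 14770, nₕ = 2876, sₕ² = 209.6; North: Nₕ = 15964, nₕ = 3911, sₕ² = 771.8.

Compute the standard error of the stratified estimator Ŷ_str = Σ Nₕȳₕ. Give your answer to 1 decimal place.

7125.6

Var(Ŷ_str) = Σₕ Nₕ²(1 − fₕ)sₕ²/nₕ.
East: 14770²·(1 − 2876/14770)·209.6/2876 = 1.2802973 × 10^7.
North: 15964²·(1 − 3911/15964)·771.8/3911 = 3.7971157 × 10^7.
Sum = 5.077413 × 10^7.
SE = √(5.077413 × 10^7) = 7125.6.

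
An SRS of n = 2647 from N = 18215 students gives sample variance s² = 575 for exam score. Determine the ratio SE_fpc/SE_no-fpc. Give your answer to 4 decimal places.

f = n/N = 2647/18215 = 0.14531979.
SE_no-fpc = √(s²/n) = 0.46607623; SE_fpc = √((1−f)s²/n) = 0.43088242.
Ratio = √(1−f) = 0.92448916.

0.9245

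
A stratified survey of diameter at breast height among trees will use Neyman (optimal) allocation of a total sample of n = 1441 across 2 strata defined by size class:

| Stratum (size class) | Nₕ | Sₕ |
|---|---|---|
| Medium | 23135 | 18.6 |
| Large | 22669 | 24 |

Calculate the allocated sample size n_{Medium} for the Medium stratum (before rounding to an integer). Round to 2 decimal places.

Neyman allocation: nₕ = n·NₕSₕ / Σⱼ NⱼSⱼ.
Σ NⱼSⱼ = 23135·18.6 + 22669·24 = 974367.
n_{Medium} = 1441·23135·18.6 / 974367 = 636.39.

636.39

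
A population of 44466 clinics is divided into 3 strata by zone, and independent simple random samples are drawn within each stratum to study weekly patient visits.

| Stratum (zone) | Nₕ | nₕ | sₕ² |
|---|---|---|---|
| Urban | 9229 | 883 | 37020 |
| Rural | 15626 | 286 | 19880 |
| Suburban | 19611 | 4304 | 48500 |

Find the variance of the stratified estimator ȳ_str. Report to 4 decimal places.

Var(ȳ_str) = Σₕ Wₕ²(1 − fₕ)sₕ²/nₕ with Wₕ = Nₕ/N, N = 44466.
Urban: Wₕ = 0.20755184; term = 0.20755184²·(1 − 0.09567667)·37020/883 = 1.6332498.
Rural: Wₕ = 0.35141456; term = 0.35141456²·(1 − 0.01830283)·19880/286 = 8.4268914.
Suburban: Wₕ = 0.44103360; term = 0.44103360²·(1 − 0.21946867)·48500/4304 = 1.7108155.
Sum = 11.770957.

11.7710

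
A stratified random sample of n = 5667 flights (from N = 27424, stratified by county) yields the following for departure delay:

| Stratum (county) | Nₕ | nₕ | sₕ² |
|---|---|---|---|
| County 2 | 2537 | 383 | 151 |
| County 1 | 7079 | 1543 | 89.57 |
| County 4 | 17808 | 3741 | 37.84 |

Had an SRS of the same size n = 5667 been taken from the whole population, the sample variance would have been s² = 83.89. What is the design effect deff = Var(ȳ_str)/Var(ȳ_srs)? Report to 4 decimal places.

0.7884

Var(ȳ_str) = Σ Wₕ²(1−fₕ)sₕ²/nₕ with Wₕ = Nₕ/27424:
  County 2: (2537/27424)²·(1−383/2537)·151/383 = 0.0028647237
  County 1: (7079/27424)²·(1−1543/7079)·89.57/1543 = 0.0030248444
  County 4: (17808/27424)²·(1−3741/17808)·37.84/3741 = 0.0033691353
  → Var(ȳ_str) = 0.0092587034.
Var(ȳ_srs) = (1 − 5667/27424)·83.89/5667 = 0.011744247.
deff = 0.0092587034 / 0.011744247 = 0.7884.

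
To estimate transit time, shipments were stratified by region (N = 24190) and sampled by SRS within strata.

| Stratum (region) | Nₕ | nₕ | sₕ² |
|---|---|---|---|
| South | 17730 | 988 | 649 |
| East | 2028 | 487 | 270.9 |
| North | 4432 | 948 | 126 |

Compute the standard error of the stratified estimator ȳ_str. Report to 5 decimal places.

Var(ȳ_str) = Σₕ Wₕ²(1 − fₕ)sₕ²/nₕ with Wₕ = Nₕ/N, N = 24190.
South: Wₕ = 0.73294750; term = 0.73294750²·(1 − 0.05572476)·649/988 = 0.33322079.
East: Wₕ = 0.08383630; term = 0.08383630²·(1 − 0.24013807)·270.9/487 = 0.0029708375.
North: Wₕ = 0.18321621; term = 0.18321621²·(1 − 0.21389892)·126/948 = 0.0035072633.
Sum = 0.33969889.
SE = √(0.33969889) = 0.58284.

0.58284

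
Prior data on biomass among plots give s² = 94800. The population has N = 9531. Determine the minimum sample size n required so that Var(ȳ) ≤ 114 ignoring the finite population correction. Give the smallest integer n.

832

Without fpc, n₀ = s²/D = 94800/114 = 831.5789.
Rounding up, n = 832.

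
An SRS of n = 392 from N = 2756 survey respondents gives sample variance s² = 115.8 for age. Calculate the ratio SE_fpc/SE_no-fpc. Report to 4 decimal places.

f = n/N = 392/2756 = 0.14223512.
SE_no-fpc = √(s²/n) = 0.54351464; SE_fpc = √((1−f)s²/n) = 0.50337933.
Ratio = √(1−f) = 0.92615597.

0.9262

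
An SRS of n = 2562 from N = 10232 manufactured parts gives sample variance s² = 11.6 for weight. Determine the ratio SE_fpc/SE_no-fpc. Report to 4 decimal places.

0.8658

f = n/N = 2562/10232 = 0.25039093.
SE_no-fpc = √(s²/n) = 0.067288281; SE_fpc = √((1−f)s²/n) = 0.058258171.
Ratio = √(1−f) = 0.86579967.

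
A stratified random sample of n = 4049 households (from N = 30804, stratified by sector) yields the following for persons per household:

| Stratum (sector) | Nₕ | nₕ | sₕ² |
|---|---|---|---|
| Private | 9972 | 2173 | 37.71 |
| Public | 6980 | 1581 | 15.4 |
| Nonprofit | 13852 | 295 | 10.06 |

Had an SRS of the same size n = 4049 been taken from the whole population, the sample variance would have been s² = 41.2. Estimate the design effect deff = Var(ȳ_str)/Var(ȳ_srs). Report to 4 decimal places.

Var(ȳ_str) = Σ Wₕ²(1−fₕ)sₕ²/nₕ with Wₕ = Nₕ/30804:
  Private: (9972/30804)²·(1−2173/9972)·37.71/2173 = 0.0014223411
  Public: (6980/30804)²·(1−1581/6980)·15.4/1581 = 3.8685069 × 10^-4
  Nonprofit: (13852/30804)²·(1−295/13852)·10.06/295 = 0.0067489749
  → Var(ȳ_str) = 0.0085581667.
Var(ȳ_srs) = (1 − 4049/30804)·41.2/4049 = 0.0088378633.
deff = 0.0085581667 / 0.0088378633 = 0.9684.

0.9684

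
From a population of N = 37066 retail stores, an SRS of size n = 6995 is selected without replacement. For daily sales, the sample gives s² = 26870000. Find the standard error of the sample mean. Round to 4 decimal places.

Under SRS without replacement, Var(ȳ) = (1 − f)·s²/n with f = n/N = 6995/37066 = 0.18871742.
Var(ȳ) = (1 − 0.18871742)·26870000/6995 = 0.81128258·3841.3152 = 3116.3921.
SE(ȳ) = √(3116.3921) = 55.8247.

55.8247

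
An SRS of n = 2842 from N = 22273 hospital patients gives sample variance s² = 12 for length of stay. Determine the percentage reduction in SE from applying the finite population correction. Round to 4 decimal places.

6.5976

f = n/N = 2842/22273 = 0.12759844.
SE_no-fpc = √(s²/n) = 0.064979832; SE_fpc = √((1−f)s²/n) = 0.060692748.
Ratio = √(1−f) = 0.93402439. Reduction = 100·(1 − 0.93402439) = 6.5976%.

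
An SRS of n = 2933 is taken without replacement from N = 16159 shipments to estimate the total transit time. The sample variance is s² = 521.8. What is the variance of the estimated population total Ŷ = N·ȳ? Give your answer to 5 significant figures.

3.8022 × 10^7

Var(Ŷ) = N²·Var(ȳ) = N²·(1 − n/N)·s²/n.
f = 2933/16159 = 0.18150876; Var(ȳ) = 0.81849124·521.8/2933 = 0.14561498.
Var(Ŷ) = 16159² · 0.14561498 = 3.8022005 × 10^7.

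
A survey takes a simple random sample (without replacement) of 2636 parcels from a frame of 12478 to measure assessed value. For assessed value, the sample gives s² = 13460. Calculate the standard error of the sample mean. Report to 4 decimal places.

2.0069

Under SRS without replacement, Var(ȳ) = (1 − f)·s²/n with f = n/N = 2636/12478 = 0.21125180.
Var(ȳ) = (1 − 0.21125180)·13460/2636 = 0.78874820·5.1062215 = 4.027523.
SE(ȳ) = √(4.027523) = 2.0069.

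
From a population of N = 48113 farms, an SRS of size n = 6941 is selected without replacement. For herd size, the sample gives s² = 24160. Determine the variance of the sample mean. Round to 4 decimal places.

2.9786

Under SRS without replacement, Var(ȳ) = (1 − f)·s²/n with f = n/N = 6941/48113 = 0.14426454.
Var(ȳ) = (1 − 0.14426454)·24160/6941 = 0.85573546·3.4807665 = 2.9786153.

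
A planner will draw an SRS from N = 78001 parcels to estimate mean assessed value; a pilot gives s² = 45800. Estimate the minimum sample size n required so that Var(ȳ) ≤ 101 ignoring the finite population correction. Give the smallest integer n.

454

Without fpc, n₀ = s²/D = 45800/101 = 453.4653.
Rounding up, n = 454.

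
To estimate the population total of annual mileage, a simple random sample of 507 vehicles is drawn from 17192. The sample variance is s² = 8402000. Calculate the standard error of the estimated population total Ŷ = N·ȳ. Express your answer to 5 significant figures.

Var(Ŷ) = N²·Var(ȳ) = N²·(1 − n/N)·s²/n.
f = 507/17192 = 0.02949046; Var(ȳ) = 0.97050954·8402000/507 = 16083.276.
Var(Ŷ) = 17192² · 16083.276 = 4.7536513 × 10^12.
SE(Ŷ) = √(4.7536513 × 10^12) = 2.1803 × 10^6.

2.1803 × 10^6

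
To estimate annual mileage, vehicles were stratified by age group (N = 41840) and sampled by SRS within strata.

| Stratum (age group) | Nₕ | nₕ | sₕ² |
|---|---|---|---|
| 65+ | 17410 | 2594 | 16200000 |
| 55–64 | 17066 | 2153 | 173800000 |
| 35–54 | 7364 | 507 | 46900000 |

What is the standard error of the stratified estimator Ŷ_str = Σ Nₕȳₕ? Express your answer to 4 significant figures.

Var(Ŷ_str) = Σₕ Nₕ²(1 − fₕ)sₕ²/nₕ.
65+: 17410²·(1 − 2594/17410)·16200000/2594 = 1.610923 × 10^12.
55–64: 17066²·(1 − 2153/17066)·173800000/2153 = 2.0544828 × 10^13.
35–54: 7364²·(1 − 507/7364)·46900000/507 = 4.6710317 × 10^12.
Sum = 2.6826783 × 10^13.
SE = √(2.6826783 × 10^13) = 5.179 × 10^6.

5.179 × 10^6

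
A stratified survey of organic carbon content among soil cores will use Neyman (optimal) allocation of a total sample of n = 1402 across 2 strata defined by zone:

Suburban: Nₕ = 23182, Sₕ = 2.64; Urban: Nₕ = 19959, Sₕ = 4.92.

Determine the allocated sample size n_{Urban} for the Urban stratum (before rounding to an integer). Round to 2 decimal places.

Neyman allocation: nₕ = n·NₕSₕ / Σⱼ NⱼSⱼ.
Σ NⱼSⱼ = 23182·2.64 + 19959·4.92 = 159398.76.
n_{Urban} = 1402·19959·4.92 / 159398.76 = 863.71.

863.71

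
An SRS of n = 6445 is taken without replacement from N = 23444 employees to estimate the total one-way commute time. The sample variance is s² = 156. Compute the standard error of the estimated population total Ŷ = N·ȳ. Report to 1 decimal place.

3105.8

Var(Ŷ) = N²·Var(ȳ) = N²·(1 − n/N)·s²/n.
f = 6445/23444 = 0.27491042; Var(ȳ) = 0.72508958·156/6445 = 0.017550655.
Var(Ŷ) = 23444² · 0.017550655 = 9.6462109 × 10^6.
SE(Ŷ) = √(9.6462109 × 10^6) = 3105.8.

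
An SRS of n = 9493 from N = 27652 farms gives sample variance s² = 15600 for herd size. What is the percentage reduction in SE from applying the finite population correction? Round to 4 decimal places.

f = n/N = 9493/27652 = 0.34330247.
SE_no-fpc = √(s²/n) = 1.2819189; SE_fpc = √((1−f)s²/n) = 1.038827.
Ratio = √(1−f) = 0.81036876. Reduction = 100·(1 − 0.81036876) = 18.9631%.

18.9631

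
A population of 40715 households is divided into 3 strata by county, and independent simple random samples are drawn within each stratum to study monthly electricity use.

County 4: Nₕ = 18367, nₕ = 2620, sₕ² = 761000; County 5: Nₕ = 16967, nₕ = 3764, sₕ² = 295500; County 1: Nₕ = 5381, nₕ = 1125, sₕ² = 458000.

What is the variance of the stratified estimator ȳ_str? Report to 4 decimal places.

66.9103

Var(ȳ_str) = Σₕ Wₕ²(1 − fₕ)sₕ²/nₕ with Wₕ = Nₕ/N, N = 40715.
County 4: Wₕ = 0.45111138; term = 0.45111138²·(1 − 0.14264714)·761000/2620 = 50.676958.
County 5: Wₕ = 0.41672602; term = 0.41672602²·(1 − 0.22184240)·295500/3764 = 10.609054.
County 1: Wₕ = 0.13216259; term = 0.13216259²·(1 − 0.20906895)·458000/1125 = 5.6243027.
Sum = 66.910315.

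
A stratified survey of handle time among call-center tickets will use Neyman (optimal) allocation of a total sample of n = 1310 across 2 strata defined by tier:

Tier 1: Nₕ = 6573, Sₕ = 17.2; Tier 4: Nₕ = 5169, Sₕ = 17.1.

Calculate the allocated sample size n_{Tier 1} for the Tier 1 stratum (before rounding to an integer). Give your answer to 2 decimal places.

Neyman allocation: nₕ = n·NₕSₕ / Σⱼ NⱼSⱼ.
Σ NⱼSⱼ = 6573·17.2 + 5169·17.1 = 201445.5.
n_{Tier 1} = 1310·6573·17.2 / 201445.5 = 735.20.

735.20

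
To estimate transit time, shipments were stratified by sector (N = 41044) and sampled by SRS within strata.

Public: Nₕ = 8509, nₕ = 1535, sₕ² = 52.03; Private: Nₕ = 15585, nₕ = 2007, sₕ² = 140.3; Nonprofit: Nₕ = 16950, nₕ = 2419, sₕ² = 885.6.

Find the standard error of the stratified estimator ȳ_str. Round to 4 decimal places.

Var(ȳ_str) = Σₕ Wₕ²(1 − fₕ)sₕ²/nₕ with Wₕ = Nₕ/N, N = 41044.
Public: Wₕ = 0.20731410; term = 0.20731410²·(1 − 0.18039723)·52.03/1535 = 0.0011940061.
Private: Wₕ = 0.37971445; term = 0.37971445²·(1 − 0.12877767)·140.3/2007 = 0.0087811936.
Nonprofit: Wₕ = 0.41297145; term = 0.41297145²·(1 − 0.14271386)·885.6/2419 = 0.053526345.
Sum = 0.063501545.
SE = √(0.063501545) = 0.2520.

0.2520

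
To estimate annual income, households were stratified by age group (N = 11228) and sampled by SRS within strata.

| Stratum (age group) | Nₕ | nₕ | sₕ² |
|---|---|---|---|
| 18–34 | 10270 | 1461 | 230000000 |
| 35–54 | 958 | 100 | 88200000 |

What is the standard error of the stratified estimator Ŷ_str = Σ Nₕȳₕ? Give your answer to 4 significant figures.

3.869 × 10^6

Var(Ŷ_str) = Σₕ Nₕ²(1 − fₕ)sₕ²/nₕ.
18–34: 10270²·(1 − 1461/10270)·230000000/1461 = 1.4242121 × 10^13.
35–54: 958²·(1 − 100/958)·88200000/100 = 7.2497225 × 10^11.
Sum = 1.4967093 × 10^13.
SE = √(1.4967093 × 10^13) = 3.869 × 10^6.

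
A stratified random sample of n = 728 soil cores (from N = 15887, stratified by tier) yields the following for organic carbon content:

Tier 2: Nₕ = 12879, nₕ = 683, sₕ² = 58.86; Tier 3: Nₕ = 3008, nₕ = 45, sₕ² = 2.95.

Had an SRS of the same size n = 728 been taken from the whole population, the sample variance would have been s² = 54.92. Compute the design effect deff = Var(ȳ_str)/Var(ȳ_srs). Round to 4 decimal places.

0.7772

Var(ȳ_str) = Σ Wₕ²(1−fₕ)sₕ²/nₕ with Wₕ = Nₕ/15887:
  Tier 2: (12879/15887)²·(1−683/12879)·58.86/683 = 0.053630929
  Tier 3: (3008/15887)²·(1−45/3008)·2.95/45 = 0.0023149158
  → Var(ȳ_str) = 0.055945845.
Var(ȳ_srs) = (1 − 728/15887)·54.92/728 = 0.071982646.
deff = 0.055945845 / 0.071982646 = 0.7772.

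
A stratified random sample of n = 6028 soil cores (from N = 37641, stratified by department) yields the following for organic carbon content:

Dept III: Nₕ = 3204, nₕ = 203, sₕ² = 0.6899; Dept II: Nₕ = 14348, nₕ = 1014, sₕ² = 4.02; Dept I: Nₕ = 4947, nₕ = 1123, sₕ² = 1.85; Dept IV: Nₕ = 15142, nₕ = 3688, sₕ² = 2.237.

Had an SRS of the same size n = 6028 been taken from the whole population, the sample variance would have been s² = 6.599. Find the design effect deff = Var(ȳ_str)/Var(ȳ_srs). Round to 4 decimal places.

Var(ȳ_str) = Σ Wₕ²(1−fₕ)sₕ²/nₕ with Wₕ = Nₕ/37641:
  Dept III: (3204/37641)²·(1−203/3204)·0.6899/203 = 2.3063558 × 10^-5
  Dept II: (14348/37641)²·(1−1014/14348)·4.02/1014 = 5.3532511 × 10^-4
  Dept I: (4947/37641)²·(1−1123/4947)·1.85/1123 = 2.1995278 × 10^-5
  Dept IV: (15142/37641)²·(1−3688/15142)·2.237/3688 = 7.4249441 × 10^-5
  → Var(ȳ_str) = 6.5463339 × 10^-4.
Var(ȳ_srs) = (1 − 6028/37641)·6.599/6028 = 9.1941047 × 10^-4.
deff = (6.5463339 × 10^-4) / (9.1941047 × 10^-4) = 0.7120.

0.7120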